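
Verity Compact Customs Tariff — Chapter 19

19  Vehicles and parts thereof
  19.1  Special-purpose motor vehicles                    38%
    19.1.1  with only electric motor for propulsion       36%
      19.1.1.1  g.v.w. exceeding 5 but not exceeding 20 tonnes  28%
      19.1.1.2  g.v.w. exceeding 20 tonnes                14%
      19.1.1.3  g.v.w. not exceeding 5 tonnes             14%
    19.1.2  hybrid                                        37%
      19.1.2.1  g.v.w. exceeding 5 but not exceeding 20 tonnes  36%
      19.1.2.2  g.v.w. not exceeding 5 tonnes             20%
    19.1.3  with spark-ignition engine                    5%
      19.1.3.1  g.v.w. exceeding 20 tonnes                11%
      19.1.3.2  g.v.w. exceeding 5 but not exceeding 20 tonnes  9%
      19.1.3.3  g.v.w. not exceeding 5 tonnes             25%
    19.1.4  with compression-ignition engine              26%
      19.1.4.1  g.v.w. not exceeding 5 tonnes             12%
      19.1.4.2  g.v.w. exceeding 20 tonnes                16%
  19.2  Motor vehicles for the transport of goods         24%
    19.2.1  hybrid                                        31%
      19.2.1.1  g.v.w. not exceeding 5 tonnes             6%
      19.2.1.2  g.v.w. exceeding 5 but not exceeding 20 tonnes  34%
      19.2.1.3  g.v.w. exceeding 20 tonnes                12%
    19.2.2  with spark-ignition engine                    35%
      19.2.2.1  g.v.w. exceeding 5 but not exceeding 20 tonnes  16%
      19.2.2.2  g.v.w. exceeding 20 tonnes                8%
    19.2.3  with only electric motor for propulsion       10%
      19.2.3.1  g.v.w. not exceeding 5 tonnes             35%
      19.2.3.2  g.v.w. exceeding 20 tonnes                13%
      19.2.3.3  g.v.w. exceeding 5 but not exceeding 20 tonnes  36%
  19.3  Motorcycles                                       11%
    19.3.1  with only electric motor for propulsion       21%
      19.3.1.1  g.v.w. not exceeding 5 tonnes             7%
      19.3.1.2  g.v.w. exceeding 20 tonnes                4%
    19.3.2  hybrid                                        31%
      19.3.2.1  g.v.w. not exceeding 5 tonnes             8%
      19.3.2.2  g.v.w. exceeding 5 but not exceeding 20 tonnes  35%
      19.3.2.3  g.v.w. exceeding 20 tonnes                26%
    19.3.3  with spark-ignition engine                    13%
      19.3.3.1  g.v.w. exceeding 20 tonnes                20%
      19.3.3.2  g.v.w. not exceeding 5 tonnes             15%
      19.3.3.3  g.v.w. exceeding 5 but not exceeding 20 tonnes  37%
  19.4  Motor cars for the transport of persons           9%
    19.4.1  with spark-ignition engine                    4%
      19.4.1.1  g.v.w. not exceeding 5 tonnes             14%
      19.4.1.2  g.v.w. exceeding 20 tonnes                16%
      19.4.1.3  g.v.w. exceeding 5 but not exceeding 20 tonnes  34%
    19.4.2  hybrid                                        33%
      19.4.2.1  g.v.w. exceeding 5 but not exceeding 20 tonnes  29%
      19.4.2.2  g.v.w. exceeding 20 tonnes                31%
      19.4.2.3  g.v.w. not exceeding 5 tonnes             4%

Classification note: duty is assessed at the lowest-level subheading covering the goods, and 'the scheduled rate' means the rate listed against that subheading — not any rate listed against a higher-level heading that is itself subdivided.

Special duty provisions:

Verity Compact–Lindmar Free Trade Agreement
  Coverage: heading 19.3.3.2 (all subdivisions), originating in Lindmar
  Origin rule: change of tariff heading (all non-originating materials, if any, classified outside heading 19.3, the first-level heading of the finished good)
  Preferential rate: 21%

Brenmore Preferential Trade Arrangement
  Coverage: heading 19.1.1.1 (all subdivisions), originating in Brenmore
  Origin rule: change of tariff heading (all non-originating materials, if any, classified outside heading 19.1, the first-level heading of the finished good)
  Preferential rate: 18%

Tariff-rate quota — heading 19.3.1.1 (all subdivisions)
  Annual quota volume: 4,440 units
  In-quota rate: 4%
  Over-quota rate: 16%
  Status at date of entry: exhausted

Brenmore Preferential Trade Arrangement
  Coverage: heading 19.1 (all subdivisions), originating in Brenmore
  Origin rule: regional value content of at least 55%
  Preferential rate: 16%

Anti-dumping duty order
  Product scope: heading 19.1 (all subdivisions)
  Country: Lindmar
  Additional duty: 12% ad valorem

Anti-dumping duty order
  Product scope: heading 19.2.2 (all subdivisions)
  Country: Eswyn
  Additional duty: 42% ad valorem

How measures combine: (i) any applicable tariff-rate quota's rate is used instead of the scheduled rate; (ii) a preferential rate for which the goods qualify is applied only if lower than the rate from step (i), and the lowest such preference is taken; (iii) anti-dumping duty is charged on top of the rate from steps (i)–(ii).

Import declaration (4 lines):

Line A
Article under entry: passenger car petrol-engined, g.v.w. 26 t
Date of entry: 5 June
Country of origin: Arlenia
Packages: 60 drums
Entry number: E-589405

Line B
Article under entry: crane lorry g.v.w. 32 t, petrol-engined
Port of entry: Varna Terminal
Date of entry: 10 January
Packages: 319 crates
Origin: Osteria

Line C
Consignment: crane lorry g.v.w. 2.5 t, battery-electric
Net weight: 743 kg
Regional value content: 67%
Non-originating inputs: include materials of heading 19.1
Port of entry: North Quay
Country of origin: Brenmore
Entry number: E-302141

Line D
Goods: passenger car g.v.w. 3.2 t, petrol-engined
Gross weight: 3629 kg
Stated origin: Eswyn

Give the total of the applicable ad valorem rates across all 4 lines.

Line A: passenger car → 19.4; petrol-engined → 19.4.1; g.v.w. 26 t → 19.4.1.2. Scheduled 16%. No special measure applies. → 16%.
Line B: crane lorry → 19.1; petrol-engined → 19.1.3; g.v.w. 32 t → 19.1.3.1. Scheduled 11%. No special measure applies. → 11%.
Line C: crane lorry → 19.1; battery-electric → 19.1.1; g.v.w. 2.5 t → 19.1.1.3. Scheduled 14%. Brenmore agreement on 19.1.1.1: 19.1.1.3 not covered; Brenmore agreement on 19.1: RVC ≥ 55% → 16% available; preference 16% not lower than 14% → no reduction. → 14%.
Line D: passenger car → 19.4; petrol-engined → 19.4.1; g.v.w. 3.2 t → 19.4.1.1. Scheduled 14%. No special measure applies. → 14%.
Sum: 16% + 11% + 14% + 14% = 55%.

55%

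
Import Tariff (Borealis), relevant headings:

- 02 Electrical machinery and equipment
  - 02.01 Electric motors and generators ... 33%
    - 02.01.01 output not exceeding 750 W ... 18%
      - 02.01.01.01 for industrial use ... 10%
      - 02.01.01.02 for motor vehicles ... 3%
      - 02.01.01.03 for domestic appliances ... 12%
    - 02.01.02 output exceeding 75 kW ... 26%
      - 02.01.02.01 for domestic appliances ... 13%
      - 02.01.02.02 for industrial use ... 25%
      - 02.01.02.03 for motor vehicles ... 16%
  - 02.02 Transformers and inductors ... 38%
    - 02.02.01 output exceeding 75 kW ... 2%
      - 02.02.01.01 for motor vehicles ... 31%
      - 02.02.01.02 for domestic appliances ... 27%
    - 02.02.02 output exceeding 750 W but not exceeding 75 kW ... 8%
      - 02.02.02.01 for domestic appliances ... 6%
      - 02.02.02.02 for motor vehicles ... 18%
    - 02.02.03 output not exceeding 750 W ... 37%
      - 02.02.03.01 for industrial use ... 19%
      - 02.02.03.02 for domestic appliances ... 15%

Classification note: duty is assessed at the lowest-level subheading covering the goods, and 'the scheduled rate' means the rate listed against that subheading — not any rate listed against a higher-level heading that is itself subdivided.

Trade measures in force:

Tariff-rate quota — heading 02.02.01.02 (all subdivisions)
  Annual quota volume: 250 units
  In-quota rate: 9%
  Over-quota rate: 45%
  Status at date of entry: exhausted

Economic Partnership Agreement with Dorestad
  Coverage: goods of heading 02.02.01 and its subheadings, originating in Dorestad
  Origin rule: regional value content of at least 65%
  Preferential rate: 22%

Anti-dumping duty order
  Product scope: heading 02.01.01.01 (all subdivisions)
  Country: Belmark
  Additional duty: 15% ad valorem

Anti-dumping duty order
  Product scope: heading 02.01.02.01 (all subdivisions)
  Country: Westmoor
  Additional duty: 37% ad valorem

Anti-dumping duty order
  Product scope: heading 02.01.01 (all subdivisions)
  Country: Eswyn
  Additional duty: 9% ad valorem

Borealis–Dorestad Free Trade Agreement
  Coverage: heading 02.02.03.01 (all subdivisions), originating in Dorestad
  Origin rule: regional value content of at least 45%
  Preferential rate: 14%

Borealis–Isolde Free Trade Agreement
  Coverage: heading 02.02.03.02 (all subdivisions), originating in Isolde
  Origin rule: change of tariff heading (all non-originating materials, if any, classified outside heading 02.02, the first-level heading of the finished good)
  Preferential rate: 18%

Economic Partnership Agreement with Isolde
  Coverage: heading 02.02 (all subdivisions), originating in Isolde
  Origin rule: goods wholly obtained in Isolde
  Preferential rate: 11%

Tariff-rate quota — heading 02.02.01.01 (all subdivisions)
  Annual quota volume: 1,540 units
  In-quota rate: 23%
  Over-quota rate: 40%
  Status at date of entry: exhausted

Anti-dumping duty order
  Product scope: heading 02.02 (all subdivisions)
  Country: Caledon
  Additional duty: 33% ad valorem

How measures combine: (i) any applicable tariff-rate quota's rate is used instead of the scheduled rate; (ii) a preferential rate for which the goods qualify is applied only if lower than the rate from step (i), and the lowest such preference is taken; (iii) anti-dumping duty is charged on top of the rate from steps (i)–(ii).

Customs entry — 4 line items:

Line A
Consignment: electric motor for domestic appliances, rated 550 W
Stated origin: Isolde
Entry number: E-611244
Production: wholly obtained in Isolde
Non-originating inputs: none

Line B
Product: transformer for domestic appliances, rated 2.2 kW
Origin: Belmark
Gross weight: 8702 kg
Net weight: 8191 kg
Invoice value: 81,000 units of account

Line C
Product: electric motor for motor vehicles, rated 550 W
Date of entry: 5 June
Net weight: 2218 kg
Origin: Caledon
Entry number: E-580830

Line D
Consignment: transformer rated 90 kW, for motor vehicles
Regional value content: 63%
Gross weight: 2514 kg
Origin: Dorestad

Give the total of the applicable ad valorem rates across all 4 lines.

61%

Line A: electric motor → 02.01; rated 550 W → 02.01.01; for domestic appliances → 02.01.01.03. Scheduled 12%. Isolde agreement on 02.02.03.02: 02.01.01.03 not covered; Isolde agreement on 02.02: 02.01.01.03 not covered. → 12%.
Line B: transformer → 02.02; rated 2.2 kW → 02.02.02; for domestic appliances → 02.02.02.01. Scheduled 6%. No special measure applies. → 6%.
Line C: electric motor → 02.01; rated 550 W → 02.01.01; for motor vehicles → 02.01.01.02. Scheduled 3%. No special measure applies. → 3%.
Line D: transformer → 02.02; rated 90 kW → 02.02.01; for motor vehicles → 02.02.01.01. Scheduled 31%. quota on 02.02.01.01 exhausted → over-quota 40%; Dorestad agreement on 02.02.01: RVC < 65%; Dorestad agreement on 02.02.03.01: 02.02.01.01 not covered. → 40%.
Sum: 12% + 6% + 3% + 40% = 61%.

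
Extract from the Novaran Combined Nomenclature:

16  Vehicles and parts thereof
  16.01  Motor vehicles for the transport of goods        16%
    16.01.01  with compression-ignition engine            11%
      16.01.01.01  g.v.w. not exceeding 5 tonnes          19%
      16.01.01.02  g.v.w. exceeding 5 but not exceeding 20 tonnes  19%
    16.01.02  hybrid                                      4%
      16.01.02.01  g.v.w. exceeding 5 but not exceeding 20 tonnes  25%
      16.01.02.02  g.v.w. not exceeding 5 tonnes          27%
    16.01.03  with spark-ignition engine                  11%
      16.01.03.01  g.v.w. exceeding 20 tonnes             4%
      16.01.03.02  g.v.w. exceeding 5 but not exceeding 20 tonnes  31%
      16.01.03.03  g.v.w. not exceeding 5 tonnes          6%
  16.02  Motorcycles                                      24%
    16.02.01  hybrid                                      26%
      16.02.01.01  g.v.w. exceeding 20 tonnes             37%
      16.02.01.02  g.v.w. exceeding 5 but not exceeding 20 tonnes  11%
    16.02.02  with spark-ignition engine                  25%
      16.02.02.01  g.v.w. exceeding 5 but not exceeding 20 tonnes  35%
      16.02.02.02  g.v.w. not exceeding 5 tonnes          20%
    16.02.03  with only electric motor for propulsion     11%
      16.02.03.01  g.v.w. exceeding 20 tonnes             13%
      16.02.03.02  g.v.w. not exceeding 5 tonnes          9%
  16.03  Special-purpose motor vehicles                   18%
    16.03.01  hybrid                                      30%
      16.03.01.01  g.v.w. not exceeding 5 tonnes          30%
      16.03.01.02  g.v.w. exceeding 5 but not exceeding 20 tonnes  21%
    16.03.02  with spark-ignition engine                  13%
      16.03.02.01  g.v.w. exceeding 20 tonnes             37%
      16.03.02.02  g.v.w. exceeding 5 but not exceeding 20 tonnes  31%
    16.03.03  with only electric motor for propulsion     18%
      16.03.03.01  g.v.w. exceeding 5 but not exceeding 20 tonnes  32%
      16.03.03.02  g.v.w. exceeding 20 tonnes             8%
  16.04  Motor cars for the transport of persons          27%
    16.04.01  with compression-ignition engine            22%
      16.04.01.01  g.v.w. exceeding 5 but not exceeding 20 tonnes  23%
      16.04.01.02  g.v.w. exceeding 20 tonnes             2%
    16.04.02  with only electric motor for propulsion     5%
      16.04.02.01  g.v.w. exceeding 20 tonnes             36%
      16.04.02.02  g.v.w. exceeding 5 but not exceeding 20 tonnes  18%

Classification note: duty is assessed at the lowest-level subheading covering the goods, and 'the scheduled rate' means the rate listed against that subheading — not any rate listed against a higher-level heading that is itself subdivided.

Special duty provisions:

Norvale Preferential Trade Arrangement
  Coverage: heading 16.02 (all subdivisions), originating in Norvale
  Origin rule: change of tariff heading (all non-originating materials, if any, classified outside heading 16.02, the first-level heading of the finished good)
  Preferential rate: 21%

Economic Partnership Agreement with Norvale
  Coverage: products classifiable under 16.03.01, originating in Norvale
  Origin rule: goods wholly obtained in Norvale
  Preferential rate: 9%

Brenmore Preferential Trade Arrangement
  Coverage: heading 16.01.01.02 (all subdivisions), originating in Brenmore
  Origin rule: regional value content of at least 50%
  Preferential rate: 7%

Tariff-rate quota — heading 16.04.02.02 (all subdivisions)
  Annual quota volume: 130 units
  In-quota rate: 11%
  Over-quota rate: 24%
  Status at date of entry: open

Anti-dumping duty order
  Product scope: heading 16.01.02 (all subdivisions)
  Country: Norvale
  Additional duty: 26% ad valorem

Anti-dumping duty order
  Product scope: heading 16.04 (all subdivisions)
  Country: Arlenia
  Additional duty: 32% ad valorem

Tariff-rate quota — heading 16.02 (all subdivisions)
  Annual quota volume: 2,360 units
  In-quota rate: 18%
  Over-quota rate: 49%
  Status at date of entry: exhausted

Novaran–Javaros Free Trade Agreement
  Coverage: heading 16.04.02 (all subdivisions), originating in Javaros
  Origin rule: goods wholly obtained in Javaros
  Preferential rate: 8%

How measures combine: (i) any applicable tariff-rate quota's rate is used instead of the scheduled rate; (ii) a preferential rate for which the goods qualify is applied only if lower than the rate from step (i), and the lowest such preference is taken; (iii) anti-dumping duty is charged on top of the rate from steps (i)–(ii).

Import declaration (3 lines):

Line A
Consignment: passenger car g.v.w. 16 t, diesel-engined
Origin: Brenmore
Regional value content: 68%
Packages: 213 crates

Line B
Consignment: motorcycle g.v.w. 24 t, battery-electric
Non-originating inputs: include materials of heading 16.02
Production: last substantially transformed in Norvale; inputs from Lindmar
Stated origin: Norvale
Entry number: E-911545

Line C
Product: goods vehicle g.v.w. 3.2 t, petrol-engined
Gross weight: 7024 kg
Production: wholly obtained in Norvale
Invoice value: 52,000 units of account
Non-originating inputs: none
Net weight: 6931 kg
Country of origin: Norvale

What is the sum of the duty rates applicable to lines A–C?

78%

Line A: passenger car → 16.04; diesel-engined → 16.04.01; g.v.w. 16 t → 16.04.01.01. Scheduled 23%. Brenmore agreement on 16.01.01.02: 16.04.01.01 not covered. → 23%.
Line B: motorcycle → 16.02; battery-electric → 16.02.03; g.v.w. 24 t → 16.02.03.01. Scheduled 13%. quota on 16.02 exhausted → over-quota 49%; Norvale agreement on 16.02: CTH not met; Norvale agreement on 16.03.01: 16.02.03.01 not covered. → 49%.
Line C: goods vehicle → 16.01; petrol-engined → 16.01.03; g.v.w. 3.2 t → 16.01.03.03. Scheduled 6%. Norvale agreement on 16.02: 16.01.03.03 not covered; Norvale agreement on 16.03.01: 16.01.03.03 not covered. → 6%.
Sum: 23% + 49% + 6% = 78%.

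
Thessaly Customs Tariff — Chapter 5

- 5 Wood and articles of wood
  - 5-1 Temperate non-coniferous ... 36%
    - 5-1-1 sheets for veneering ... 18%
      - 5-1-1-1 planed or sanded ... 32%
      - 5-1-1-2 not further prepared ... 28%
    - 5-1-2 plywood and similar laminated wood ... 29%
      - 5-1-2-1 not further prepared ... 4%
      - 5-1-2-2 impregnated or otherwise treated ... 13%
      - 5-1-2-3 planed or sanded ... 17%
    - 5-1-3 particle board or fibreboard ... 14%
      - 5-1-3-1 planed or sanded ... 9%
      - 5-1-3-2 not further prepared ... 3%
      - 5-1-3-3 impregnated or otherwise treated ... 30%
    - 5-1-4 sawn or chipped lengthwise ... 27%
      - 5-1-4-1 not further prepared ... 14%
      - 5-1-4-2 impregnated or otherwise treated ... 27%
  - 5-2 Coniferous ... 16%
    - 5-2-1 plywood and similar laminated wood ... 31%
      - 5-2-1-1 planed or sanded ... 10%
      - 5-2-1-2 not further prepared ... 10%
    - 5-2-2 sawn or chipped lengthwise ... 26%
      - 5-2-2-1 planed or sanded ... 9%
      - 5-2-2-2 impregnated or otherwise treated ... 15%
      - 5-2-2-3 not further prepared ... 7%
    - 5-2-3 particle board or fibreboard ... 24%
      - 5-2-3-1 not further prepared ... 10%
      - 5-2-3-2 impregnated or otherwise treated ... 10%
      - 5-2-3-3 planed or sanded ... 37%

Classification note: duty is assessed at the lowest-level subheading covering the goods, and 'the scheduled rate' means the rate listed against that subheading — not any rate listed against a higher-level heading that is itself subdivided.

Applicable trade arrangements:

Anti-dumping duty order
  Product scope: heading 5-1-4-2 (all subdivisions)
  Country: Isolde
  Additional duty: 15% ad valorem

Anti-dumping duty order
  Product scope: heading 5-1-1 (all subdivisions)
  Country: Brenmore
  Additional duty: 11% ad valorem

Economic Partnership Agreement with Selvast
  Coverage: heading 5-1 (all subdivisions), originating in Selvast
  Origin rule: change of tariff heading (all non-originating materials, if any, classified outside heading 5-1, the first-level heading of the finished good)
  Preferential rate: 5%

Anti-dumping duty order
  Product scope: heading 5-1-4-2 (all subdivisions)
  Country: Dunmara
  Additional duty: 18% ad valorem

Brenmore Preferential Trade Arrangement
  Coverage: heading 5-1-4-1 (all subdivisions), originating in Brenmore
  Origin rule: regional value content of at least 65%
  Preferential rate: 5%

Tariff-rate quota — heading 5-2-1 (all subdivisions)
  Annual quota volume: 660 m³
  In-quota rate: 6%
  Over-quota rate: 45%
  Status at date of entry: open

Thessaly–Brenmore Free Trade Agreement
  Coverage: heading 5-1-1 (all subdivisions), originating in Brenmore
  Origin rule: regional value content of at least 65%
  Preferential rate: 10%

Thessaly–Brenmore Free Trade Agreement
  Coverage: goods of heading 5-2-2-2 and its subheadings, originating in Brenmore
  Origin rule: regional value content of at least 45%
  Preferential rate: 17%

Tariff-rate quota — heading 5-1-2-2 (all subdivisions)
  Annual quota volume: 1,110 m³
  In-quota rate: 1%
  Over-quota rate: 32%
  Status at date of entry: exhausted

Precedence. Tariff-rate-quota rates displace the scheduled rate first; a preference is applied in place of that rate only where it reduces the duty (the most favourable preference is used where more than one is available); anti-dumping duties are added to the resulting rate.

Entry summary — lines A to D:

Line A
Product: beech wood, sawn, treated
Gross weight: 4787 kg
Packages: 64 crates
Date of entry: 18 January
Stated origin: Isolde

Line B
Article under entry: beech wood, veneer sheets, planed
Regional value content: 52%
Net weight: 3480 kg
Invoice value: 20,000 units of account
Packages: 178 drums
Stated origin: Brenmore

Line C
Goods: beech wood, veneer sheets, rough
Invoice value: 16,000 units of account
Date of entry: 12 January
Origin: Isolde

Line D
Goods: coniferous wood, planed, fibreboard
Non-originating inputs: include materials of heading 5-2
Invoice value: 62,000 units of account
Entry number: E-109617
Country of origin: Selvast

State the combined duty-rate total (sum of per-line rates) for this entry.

Line A: beech → 5-1; sawn → 5-1-4; treated → 5-1-4-2. Scheduled 27%. anti-dumping (Isolde, 5-1-4-2): +15%; total 27% + 15% = 42%. → 42%.
Line B: beech → 5-1; veneer sheets → 5-1-1; planed → 5-1-1-1. Scheduled 32%. Brenmore agreement on 5-1-4-1: 5-1-1-1 not covered; Brenmore agreement on 5-1-1: RVC < 65%; Brenmore agreement on 5-2-2-2: 5-1-1-1 not covered; anti-dumping (Brenmore, 5-1-1): +11%; total 32% + 11% = 43%. → 43%.
Line C: beech → 5-1; veneer sheets → 5-1-1; rough → 5-1-1-2. Scheduled 28%. No special measure applies. → 28%.
Line D: coniferous → 5-2; fibreboard → 5-2-3; planed → 5-2-3-3. Scheduled 37%. Selvast agreement on 5-1: 5-2-3-3 not covered. → 37%.
Sum: 42% + 43% + 28% + 37% = 150%.

150%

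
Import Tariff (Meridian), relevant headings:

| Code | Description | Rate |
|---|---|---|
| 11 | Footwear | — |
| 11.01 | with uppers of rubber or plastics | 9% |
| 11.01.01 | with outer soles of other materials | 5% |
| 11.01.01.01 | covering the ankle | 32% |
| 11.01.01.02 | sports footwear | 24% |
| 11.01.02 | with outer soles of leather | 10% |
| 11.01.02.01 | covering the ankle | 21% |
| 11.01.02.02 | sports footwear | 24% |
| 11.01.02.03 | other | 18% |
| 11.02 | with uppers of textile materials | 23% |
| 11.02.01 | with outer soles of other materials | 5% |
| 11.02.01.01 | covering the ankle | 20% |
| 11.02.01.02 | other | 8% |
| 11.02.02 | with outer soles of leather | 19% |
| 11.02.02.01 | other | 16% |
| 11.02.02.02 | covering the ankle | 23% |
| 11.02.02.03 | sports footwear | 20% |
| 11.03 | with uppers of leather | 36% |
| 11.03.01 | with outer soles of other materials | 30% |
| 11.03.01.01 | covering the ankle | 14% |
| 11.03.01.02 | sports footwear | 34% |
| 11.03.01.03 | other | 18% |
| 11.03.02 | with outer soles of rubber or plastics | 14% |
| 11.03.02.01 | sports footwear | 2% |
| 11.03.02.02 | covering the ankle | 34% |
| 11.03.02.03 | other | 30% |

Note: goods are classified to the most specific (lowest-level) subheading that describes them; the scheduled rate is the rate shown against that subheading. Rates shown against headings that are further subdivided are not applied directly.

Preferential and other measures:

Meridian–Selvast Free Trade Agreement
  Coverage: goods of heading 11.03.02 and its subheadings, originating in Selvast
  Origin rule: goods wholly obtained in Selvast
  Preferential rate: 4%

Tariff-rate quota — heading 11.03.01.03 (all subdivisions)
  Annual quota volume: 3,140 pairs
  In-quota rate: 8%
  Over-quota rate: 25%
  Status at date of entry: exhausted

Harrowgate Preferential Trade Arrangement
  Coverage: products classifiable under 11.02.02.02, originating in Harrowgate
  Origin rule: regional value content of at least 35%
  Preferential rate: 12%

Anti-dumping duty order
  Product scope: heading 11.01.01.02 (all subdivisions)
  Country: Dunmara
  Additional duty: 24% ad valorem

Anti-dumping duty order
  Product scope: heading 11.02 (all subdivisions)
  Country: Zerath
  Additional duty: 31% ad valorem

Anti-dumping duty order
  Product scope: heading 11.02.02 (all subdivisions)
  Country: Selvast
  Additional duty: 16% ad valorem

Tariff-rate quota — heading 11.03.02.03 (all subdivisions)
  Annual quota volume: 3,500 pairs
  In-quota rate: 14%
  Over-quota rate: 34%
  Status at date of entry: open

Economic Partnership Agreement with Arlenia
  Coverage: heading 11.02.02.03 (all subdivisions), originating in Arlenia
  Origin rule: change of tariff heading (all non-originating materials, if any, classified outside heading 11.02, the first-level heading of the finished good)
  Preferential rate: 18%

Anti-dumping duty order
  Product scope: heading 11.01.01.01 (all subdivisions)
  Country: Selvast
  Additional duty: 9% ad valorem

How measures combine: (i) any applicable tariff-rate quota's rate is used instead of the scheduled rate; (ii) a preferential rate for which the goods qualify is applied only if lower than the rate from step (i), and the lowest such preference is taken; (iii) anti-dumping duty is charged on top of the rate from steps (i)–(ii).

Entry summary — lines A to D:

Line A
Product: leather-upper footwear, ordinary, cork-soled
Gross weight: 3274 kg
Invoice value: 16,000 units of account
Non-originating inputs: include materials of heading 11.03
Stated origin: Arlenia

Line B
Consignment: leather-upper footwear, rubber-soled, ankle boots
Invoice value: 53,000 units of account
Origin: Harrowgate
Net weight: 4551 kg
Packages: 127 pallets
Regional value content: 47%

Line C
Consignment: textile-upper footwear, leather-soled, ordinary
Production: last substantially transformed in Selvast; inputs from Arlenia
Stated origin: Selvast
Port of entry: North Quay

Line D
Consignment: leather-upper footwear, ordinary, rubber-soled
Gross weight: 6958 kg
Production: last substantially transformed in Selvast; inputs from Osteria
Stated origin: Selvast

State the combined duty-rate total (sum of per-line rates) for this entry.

Line A: leather-upper → 11.03; cork-soled → 11.03.01; ordinary → 11.03.01.03. Scheduled 18%. quota on 11.03.01.03 exhausted → over-quota 25%; Arlenia agreement on 11.02.02.03: 11.03.01.03 not covered. → 25%.
Line B: leather-upper → 11.03; rubber-soled → 11.03.02; ankle boots → 11.03.02.02. Scheduled 34%. Harrowgate agreement on 11.02.02.02: 11.03.02.02 not covered. → 34%.
Line C: textile-upper → 11.02; leather-soled → 11.02.02; ordinary → 11.02.02.01. Scheduled 16%. Selvast agreement on 11.03.02: 11.02.02.01 not covered; anti-dumping (Selvast, 11.02.02): +16%; total 16% + 16% = 32%. → 32%.
Line D: leather-upper → 11.03; rubber-soled → 11.03.02; ordinary → 11.03.02.03. Scheduled 30%. quota on 11.03.02.03 open → in-quota 14%; Selvast agreement on 11.03.02: not wholly obtained. → 14%.
Sum: 25% + 34% + 32% + 14% = 105%.

105%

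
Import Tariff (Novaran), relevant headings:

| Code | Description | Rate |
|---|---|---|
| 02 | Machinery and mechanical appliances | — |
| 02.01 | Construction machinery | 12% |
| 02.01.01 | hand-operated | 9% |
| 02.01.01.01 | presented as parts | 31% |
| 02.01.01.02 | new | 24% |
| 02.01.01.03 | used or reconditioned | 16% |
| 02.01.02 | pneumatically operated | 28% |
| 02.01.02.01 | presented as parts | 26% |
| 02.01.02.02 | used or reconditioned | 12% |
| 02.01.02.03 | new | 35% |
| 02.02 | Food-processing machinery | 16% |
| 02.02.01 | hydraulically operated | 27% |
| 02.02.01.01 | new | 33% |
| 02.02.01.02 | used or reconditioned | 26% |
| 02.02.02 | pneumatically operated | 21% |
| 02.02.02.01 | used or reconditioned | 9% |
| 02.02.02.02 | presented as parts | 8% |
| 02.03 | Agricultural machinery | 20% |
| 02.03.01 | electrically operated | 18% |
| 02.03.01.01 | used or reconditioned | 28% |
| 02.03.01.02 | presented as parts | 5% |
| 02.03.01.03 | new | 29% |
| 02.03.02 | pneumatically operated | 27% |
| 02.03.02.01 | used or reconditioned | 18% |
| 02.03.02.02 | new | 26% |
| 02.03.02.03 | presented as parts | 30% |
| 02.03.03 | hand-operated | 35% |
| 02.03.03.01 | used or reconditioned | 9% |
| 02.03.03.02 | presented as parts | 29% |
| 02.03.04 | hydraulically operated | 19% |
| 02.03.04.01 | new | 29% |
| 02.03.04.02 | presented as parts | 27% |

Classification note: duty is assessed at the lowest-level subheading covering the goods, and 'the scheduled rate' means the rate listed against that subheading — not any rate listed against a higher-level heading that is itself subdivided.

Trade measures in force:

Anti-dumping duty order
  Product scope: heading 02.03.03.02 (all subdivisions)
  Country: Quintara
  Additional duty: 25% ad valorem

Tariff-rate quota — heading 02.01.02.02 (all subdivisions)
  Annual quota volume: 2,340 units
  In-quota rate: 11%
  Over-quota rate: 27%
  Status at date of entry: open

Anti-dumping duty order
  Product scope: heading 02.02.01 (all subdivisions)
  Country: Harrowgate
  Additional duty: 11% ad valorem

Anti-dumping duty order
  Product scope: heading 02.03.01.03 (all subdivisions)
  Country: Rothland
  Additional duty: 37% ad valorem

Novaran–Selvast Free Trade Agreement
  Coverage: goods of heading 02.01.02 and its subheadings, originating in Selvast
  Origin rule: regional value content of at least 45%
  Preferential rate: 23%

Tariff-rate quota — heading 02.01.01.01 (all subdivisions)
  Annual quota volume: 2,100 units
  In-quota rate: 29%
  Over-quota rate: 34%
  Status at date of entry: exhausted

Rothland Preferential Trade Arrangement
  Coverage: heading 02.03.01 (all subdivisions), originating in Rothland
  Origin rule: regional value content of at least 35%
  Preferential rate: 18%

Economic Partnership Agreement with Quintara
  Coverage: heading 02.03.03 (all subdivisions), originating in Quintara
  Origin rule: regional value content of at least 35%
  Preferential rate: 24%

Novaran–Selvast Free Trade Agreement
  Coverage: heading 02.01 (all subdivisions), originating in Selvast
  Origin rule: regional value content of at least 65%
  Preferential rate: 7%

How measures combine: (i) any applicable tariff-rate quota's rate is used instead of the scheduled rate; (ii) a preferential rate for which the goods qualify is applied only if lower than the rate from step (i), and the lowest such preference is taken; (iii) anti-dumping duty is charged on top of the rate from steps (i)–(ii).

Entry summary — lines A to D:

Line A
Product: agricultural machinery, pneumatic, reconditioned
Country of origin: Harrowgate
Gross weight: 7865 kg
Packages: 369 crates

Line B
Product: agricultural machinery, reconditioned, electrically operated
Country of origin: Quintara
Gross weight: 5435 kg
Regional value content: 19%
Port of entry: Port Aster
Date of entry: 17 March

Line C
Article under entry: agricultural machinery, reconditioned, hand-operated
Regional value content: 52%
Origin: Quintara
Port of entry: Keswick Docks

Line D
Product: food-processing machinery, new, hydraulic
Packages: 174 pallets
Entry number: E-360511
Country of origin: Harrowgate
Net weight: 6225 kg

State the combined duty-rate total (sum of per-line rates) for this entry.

99%

Line A: agricultural → 02.03; pneumatic → 02.03.02; reconditioned → 02.03.02.01. Scheduled 18%. No special measure applies. → 18%.
Line B: agricultural → 02.03; electrically operated → 02.03.01; reconditioned → 02.03.01.01. Scheduled 28%. Quintara agreement on 02.03.03: 02.03.01.01 not covered. → 28%.
Line C: agricultural → 02.03; hand-operated → 02.03.03; reconditioned → 02.03.03.01. Scheduled 9%. Quintara agreement on 02.03.03: RVC ≥ 35% → 24% available; preference 24% not lower than 9% → no reduction. → 9%.
Line D: food-processing → 02.02; hydraulic → 02.02.01; new → 02.02.01.01. Scheduled 33%. anti-dumping (Harrowgate, 02.02.01): +11%; total 33% + 11% = 44%. → 44%.
Sum: 18% + 28% + 9% + 44% = 99%.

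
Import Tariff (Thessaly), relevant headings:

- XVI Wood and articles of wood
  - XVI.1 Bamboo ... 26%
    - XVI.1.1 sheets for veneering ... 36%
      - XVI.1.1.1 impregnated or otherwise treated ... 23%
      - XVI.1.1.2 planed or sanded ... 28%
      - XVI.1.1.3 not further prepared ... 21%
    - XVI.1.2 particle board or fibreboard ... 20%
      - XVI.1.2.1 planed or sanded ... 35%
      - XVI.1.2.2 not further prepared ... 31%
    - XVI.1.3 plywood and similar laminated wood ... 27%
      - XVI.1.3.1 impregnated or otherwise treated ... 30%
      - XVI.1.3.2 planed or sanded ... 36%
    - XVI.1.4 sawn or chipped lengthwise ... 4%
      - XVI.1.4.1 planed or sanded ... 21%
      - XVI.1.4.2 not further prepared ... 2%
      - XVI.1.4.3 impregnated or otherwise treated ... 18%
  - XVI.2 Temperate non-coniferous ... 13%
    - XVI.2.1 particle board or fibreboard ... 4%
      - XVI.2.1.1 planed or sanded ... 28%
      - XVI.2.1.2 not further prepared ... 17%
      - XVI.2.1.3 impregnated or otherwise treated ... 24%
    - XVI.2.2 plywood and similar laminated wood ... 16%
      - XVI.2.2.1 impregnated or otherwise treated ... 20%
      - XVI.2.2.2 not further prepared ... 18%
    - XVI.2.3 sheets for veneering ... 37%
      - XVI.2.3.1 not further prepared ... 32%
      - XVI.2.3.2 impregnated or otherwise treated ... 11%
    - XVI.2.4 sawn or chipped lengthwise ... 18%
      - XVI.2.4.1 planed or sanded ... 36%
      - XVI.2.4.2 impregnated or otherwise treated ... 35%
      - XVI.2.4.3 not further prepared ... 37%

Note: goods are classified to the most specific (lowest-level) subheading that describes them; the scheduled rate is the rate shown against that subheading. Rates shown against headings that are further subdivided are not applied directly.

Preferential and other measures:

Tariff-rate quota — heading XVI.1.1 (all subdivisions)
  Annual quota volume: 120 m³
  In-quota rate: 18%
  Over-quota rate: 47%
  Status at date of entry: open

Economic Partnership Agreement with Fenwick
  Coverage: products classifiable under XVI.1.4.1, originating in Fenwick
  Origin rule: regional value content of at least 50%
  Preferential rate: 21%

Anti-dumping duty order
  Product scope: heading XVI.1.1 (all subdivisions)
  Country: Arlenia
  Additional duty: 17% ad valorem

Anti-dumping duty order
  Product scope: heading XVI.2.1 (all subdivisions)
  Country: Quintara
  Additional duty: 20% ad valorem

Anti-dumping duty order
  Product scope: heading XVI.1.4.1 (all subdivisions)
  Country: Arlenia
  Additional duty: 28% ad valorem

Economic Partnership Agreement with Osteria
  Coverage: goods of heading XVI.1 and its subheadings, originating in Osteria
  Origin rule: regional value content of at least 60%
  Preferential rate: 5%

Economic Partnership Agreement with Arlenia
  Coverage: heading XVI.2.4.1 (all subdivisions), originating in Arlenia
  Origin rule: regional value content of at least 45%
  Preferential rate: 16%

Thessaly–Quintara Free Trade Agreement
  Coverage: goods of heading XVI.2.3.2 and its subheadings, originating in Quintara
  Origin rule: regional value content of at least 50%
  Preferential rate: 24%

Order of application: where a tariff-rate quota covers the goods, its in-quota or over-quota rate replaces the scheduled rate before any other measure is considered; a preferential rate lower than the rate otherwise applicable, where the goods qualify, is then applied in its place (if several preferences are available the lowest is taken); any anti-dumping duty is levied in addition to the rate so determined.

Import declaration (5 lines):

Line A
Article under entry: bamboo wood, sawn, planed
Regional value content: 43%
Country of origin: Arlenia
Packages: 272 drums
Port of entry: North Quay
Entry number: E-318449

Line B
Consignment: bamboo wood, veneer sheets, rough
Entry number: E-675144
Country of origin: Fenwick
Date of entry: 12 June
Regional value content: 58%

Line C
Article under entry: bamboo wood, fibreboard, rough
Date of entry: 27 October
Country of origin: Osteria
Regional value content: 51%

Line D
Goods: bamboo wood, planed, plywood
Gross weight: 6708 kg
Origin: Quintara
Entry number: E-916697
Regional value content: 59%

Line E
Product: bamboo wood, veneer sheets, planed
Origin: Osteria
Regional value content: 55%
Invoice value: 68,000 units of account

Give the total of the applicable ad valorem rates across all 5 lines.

152%

Line A: bamboo → XVI.1; sawn → XVI.1.4; planed → XVI.1.4.1. Scheduled 21%. Arlenia agreement on XVI.2.4.1: XVI.1.4.1 not covered; anti-dumping (Arlenia, XVI.1.4.1): +28%; total 21% + 28% = 49%. → 49%.
Line B: bamboo → XVI.1; veneer sheets → XVI.1.1; rough → XVI.1.1.3. Scheduled 21%. quota on XVI.1.1 open → in-quota 18%; Fenwick agreement on XVI.1.4.1: XVI.1.1.3 not covered. → 18%.
Line C: bamboo → XVI.1; fibreboard → XVI.1.2; rough → XVI.1.2.2. Scheduled 31%. Osteria agreement on XVI.1: RVC < 60%. → 31%.
Line D: bamboo → XVI.1; plywood → XVI.1.3; planed → XVI.1.3.2. Scheduled 36%. Quintara agreement on XVI.2.3.2: XVI.1.3.2 not covered. → 36%.
Line E: bamboo → XVI.1; veneer sheets → XVI.1.1; planed → XVI.1.1.2. Scheduled 28%. quota on XVI.1.1 open → in-quota 18%; Osteria agreement on XVI.1: RVC < 60%. → 18%.
Sum: 49% + 18% + 31% + 36% + 18% = 152%.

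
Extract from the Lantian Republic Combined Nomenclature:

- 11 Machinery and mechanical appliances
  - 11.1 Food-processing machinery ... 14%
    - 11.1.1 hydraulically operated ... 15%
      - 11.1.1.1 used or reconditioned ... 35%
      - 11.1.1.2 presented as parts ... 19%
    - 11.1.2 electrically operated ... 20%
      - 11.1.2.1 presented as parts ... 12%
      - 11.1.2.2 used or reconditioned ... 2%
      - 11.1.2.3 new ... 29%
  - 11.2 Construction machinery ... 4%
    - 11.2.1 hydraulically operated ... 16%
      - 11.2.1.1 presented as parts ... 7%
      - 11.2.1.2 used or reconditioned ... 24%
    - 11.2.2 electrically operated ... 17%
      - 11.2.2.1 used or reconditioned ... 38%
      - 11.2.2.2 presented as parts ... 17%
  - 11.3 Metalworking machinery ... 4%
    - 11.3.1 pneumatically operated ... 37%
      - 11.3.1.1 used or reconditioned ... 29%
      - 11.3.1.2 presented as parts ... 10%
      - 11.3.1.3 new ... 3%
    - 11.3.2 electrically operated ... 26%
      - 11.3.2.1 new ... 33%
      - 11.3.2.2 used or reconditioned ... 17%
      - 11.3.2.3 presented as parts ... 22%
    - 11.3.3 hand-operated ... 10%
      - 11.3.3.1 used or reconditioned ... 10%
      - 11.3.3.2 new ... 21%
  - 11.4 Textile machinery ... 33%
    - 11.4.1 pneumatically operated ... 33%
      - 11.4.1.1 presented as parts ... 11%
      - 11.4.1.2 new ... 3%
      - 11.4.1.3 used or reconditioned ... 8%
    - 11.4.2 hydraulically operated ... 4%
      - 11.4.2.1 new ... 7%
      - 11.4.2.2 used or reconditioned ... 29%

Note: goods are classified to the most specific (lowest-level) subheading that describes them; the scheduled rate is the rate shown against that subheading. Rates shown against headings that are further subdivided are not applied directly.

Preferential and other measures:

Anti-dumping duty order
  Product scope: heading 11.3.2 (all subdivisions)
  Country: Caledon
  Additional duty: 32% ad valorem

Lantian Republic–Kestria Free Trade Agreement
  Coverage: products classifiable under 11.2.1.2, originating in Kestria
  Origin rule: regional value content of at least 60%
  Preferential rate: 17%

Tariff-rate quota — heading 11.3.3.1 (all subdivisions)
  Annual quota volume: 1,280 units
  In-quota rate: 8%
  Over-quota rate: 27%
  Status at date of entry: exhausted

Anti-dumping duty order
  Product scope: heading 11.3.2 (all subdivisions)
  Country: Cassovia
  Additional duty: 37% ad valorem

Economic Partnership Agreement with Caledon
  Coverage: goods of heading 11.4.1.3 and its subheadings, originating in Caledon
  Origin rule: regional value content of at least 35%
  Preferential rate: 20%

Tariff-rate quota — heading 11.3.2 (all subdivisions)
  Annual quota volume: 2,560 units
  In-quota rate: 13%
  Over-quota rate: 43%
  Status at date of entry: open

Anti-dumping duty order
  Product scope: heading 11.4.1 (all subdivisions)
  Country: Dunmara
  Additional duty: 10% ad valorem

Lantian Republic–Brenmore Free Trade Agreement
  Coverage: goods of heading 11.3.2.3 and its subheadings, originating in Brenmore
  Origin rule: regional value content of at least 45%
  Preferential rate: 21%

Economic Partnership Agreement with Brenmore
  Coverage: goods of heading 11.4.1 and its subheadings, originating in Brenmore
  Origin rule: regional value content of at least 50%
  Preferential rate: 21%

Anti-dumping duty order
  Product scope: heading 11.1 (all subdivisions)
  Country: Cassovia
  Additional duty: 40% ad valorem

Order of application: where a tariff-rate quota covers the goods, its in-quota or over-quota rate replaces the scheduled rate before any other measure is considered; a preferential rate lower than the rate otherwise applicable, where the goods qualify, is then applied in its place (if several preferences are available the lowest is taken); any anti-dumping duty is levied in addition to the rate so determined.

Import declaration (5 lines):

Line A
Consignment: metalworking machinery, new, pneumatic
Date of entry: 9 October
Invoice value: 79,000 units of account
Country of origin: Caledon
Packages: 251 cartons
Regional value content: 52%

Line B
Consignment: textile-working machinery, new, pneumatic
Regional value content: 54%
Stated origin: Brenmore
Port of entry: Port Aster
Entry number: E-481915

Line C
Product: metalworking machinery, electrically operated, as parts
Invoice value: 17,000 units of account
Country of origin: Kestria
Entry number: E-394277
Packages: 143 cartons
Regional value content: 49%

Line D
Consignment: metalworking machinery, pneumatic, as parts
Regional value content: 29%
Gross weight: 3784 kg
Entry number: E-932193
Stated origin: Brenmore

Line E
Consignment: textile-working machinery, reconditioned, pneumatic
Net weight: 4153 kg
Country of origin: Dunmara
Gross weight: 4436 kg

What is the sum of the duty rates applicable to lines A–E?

47%

Line A: metalworking → 11.3; pneumatic → 11.3.1; new → 11.3.1.3. Scheduled 3%. Caledon agreement on 11.4.1.3: 11.3.1.3 not covered. → 3%.
Line B: textile-working → 11.4; pneumatic → 11.4.1; new → 11.4.1.2. Scheduled 3%. Brenmore agreement on 11.3.2.3: 11.4.1.2 not covered; Brenmore agreement on 11.4.1: RVC ≥ 50% → 21% available; preference 21% not lower than 3% → no reduction. → 3%.
Line C: metalworking → 11.3; electrically operated → 11.3.2; as parts → 11.3.2.3. Scheduled 22%. quota on 11.3.2 open → in-quota 13%; Kestria agreement on 11.2.1.2: 11.3.2.3 not covered. → 13%.
Line D: metalworking → 11.3; pneumatic → 11.3.1; as parts → 11.3.1.2. Scheduled 10%. Brenmore agreement on 11.3.2.3: 11.3.1.2 not covered; Brenmore agreement on 11.4.1: 11.3.1.2 not covered. → 10%.
Line E: textile-working → 11.4; pneumatic → 11.4.1; reconditioned → 11.4.1.3. Scheduled 8%. anti-dumping (Dunmara, 11.4.1): +10%; total 8% + 10% = 18%. → 18%.
Sum: 3% + 3% + 13% + 10% + 18% = 47%.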